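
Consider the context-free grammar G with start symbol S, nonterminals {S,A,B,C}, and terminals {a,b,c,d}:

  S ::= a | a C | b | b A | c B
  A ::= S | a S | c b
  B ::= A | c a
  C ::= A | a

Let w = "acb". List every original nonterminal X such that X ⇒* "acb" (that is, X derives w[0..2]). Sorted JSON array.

Convert to CNF:
  S -> T0 C | T1 A | T2 B | a | b
  A -> T0 C | T0 S | T1 A | T2 B | T2 T1 | a | b
  B -> T0 C | T0 S | T1 A | T2 B | T2 T0 | T2 T1 | a | b
  C -> T0 C | T0 S | T1 A | T2 B | T2 T1 | a | b
  T0 -> a
  T1 -> b
  T2 -> c

CYK table (by increasing span), restricted to cells inside w[0..2]:
  T[0,0] 'a' = {A,B,C,S,T0}  orig:{A,B,C,S}
  T[1,1] 'c' = {T2}  orig:{}
  T[2,2] 'b' = {A,B,C,S,T1}  orig:{A,B,C,S}
  T[0,1] 'ac' = ∅
  T[1,2] 'cb' = {A,B,C,S}
  T[0,2] 'acb' = {A,B,C,S}

Original NTs in T[0,2] deriving "acb": ["A", "B", "C", "S"]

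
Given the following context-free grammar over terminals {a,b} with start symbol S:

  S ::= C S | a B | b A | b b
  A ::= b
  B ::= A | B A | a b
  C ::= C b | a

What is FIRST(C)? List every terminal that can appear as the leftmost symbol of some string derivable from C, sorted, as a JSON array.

Compute FIRST by fixpoint:
pass 1:
  A via A→b: +{b}
  B via B→A: +{b}
  B via B→a b: +{a}
  C via C→a: +{a}
  S via S→C S: +{a}
  S via S→b A: +{b}
  FIRST[S]={a,b}  FIRST[A]={b}  FIRST[B]={a,b}  FIRST[C]={a}
pass 2: (stable)
  FIRST[S]={a,b}  FIRST[A]={b}  FIRST[B]={a,b}  FIRST[C]={a}

FIRST(C) = ["a"]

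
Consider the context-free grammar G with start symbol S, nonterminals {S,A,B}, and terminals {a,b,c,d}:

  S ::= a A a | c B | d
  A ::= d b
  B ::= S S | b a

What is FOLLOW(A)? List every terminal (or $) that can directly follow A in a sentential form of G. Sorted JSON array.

FIRST sets, iterate to fixpoint:
[1]
  A via A→d b: +{d}
  B via B→b a: +{b}
  S via S→a A a: +{a}
  S via S→c B: +{c}
  S via S→d: +{d}
  FIRST[S]={a,c,d}  FIRST[A]={d}  FIRST[B]={b}
[2]
  B via B→S S: +{a,c,d}
  FIRST[S]={a,c,d}  FIRST[A]={d}  FIRST[B]={a,b,c,d}
[3] done
  FIRST[S]={a,c,d}  FIRST[A]={d}  FIRST[B]={a,b,c,d}

FOLLOW sets:
initialize: $ ∈ FOLLOW(S)
[1]
  B→S S: FOLLOW(S) ⊇ FIRST(S) = {a,c,d}; new: +{a,c,d}
  S→a A a: FOLLOW(A) ⊇ FIRST(a) = {a}; new: +{a}
  S→c B: FOLLOW(B) ⊇ FOLLOW(S) ⊇ {$,a,c,d}; new: +{$,a,c,d}
  S: {$,a,c,d}  A: {a}  B: {$,a,c,d}
[2] (no change)
  S: {$,a,c,d}  A: {a}  B: {$,a,c,d}

FOLLOW(A) = ["a"]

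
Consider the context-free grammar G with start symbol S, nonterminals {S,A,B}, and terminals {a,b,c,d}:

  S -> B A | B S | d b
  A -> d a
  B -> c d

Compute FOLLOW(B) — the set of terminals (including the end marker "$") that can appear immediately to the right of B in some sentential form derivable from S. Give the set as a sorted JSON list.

Compute FIRST by fixpoint:
round 1:
  A via A→d a: +{d}
  B via B→c d: +{c}
  S via S→B A: +{c}
  S via S→d b: +{d}
  FIRST(S)={c,d}  FIRST(A)={d}  FIRST(B)={c}
round 2: — fixpoint
  FIRST(S)={c,d}  FIRST(A)={d}  FIRST(B)={c}

FOLLOW sets:
FOLLOW(S) := {$}
[1]
  S→B A: FOLLOW(B) ⊇ FIRST(A) = {d}; new: +{d}
  S→B A: FOLLOW(A) ⊇ FOLLOW(S) ⊇ {$}; new: +{$}
  S→B S: FOLLOW(B) ⊇ FIRST(S) = {c,d}; new: +{c}
  FOLLOW[S]={$}  FOLLOW[A]={$}  FOLLOW[B]={c,d}
[2] (no change)
  FOLLOW[S]={$}  FOLLOW[A]={$}  FOLLOW[B]={c,d}

FOLLOW(B) = ["c", "d"]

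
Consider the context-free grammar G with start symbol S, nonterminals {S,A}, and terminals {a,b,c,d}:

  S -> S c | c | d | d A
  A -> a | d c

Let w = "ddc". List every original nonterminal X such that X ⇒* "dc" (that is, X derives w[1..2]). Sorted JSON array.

CNF form of G:
  S -> S T1 | T0 A | c | d
  A -> T0 T1 | a
  T0 -> d
  T1 -> c

CYK table (by increasing span) — only the sub-triangle for w[1..2]:
  [1..1]={S,T0}  "d"  orig:{S}
  [2..2]={S,T1}  "c"  orig:{S}
  [1..2]={A,S}  "dc"

Original NTs in T[1,2] deriving "dc": ["A", "S"]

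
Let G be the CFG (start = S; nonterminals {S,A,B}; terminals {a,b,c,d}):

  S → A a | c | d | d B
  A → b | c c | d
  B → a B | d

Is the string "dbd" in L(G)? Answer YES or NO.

CNF form of G:
  S -> A T1 | T2 B | c | d
  A -> T0 T0 | b | d
  B -> T1 B | d
  T0 -> c
  T1 -> a
  T2 -> d

CYK table (by increasing span):
  [0..0]={A,B,S,T2}  "d"  orig:{A,B,S}
  [1..1]={A}  "b"
  [2..2]={A,B,S,T2}  "d"  orig:{A,B,S}
  [0..1]=∅  "db"
  [1..2]=∅  "bd"
  [0..2]=∅  "dbd"

S ∉ T[0,2] ⇒ NO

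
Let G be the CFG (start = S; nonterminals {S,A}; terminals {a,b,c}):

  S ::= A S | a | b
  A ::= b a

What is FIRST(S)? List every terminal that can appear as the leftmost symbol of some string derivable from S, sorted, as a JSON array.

FIRST sets, iterate to fixpoint:
round 1:
  A via A→b a: +{b}
  S via S→A S: +{b}
  S via S→a: +{a}
  S: {a,b}  A: {b}
round 2: done
  S: {a,b}  A: {b}

FIRST(S) = ["a", "b"]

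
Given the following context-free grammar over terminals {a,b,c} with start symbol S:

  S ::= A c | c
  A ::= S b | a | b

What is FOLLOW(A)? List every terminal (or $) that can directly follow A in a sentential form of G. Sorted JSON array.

Compute FIRST by fixpoint:
[1]
  A via A→a: +{a}
  A via A→b: +{b}
  S via S→A c: +{a,b}
  S via S→c: +{c}
  S: {a,b,c}  A: {a,b}
[2]
  A via A→S b: +{c}
  S: {a,b,c}  A: {a,b,c}
[3] (stable)
  S: {a,b,c}  A: {a,b,c}

Compute FOLLOW by fixpoint:
seed FOLLOW(S) with $
[1]
  A→S b: FOLLOW(S) ⊇ FIRST(b) = {b}; new: +{b}
  S→A c: FOLLOW(A) ⊇ FIRST(c) = {c}; new: +{c}
  S: {$,b}  A: {c}
[2] (no change)
  S: {$,b}  A: {c}

FOLLOW(A) = ["c"]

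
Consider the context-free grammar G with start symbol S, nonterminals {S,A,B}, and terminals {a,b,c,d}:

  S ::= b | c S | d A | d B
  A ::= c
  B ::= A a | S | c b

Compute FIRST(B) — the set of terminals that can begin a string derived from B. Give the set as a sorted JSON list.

Compute FIRST by fixpoint:
round 1:
  A via A→c: +{c}
  B via B→A a: +{c}
  S via S→b: +{b}
  S via S→c S: +{c}
  S via S→d A: +{d}
  FIRST[S]={b,c,d}  FIRST[A]={c}  FIRST[B]={c}
round 2:
  B via B→S: +{b,d}
  FIRST[S]={b,c,d}  FIRST[A]={c}  FIRST[B]={b,c,d}
round 3: — fixpoint
  FIRST[S]={b,c,d}  FIRST[A]={c}  FIRST[B]={b,c,d}

FIRST(B) = ["b", "c", "d"]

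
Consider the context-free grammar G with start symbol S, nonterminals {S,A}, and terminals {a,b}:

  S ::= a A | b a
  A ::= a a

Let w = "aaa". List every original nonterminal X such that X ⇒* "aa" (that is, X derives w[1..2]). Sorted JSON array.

CNF form of G:
  S -> T0 A | T1 T0
  A -> T0 T0
  T0 -> a
  T1 -> b

CYK fill — only the sub-triangle for w[1..2]:
  cell(1,1) a: {T0}  orig:{}
  cell(2,2) a: {T0}  orig:{}
  cell(1,2) aa: {A}

Original NTs in T[1,2] deriving "aa": ["A"]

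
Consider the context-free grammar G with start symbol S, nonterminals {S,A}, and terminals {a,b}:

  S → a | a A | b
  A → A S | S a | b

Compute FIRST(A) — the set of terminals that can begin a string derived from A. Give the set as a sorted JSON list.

Compute FIRST by fixpoint:
pass 1:
  A via A→b: +{b}
  S via S→a: +{a}
  S via S→b: +{b}
  FIRST(S)={a,b}  FIRST(A)={b}
pass 2:
  A via A→S a: +{a}
  FIRST(S)={a,b}  FIRST(A)={a,b}
pass 3: — fixpoint
  FIRST(S)={a,b}  FIRST(A)={a,b}

FIRST(A) = ["a", "b"]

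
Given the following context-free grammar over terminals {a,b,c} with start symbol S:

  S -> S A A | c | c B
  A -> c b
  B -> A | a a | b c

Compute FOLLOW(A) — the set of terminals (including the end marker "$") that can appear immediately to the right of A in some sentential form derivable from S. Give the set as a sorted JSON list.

Compute FIRST by fixpoint:
pass 1:
  A via A→c b: +{c}
  B via B→A: +{c}
  B via B→a a: +{a}
  B via B→b c: +{b}
  S via S→c: +{c}
  FIRST[S]={c}  FIRST[A]={c}  FIRST[B]={a,b,c}
pass 2: — fixpoint
  FIRST[S]={c}  FIRST[A]={c}  FIRST[B]={a,b,c}

FOLLOW sets:
FOLLOW(S) := {$}
iter 1:
  S→S A A: FOLLOW(S) ⊇ FIRST(A) = {c}; new: +{c}
  S→S A A: FOLLOW(A) ⊇ FIRST(A) = {c}; new: +{c}
  S→S A A: FOLLOW(A) ⊇ FOLLOW(S) ⊇ {$,c}; new: +{$}
  S→c B: FOLLOW(B) ⊇ FOLLOW(S) ⊇ {$,c}; new: +{$,c}
  FOLLOW(S)={$,c}  FOLLOW(A)={$,c}  FOLLOW(B)={$,c}
iter 2: (stable)
  FOLLOW(S)={$,c}  FOLLOW(A)={$,c}  FOLLOW(B)={$,c}

FOLLOW(A) = ["$", "c"]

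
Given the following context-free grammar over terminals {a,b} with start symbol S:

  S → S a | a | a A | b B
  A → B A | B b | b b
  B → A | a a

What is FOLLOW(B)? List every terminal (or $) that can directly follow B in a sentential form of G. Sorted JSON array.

Compute FIRST by fixpoint:
[1]
  A via A→b b: +{b}
  B via B→A: +{b}
  B via B→a a: +{a}
  S via S→a: +{a}
  S via S→b B: +{b}
  FIRST(S)={a,b}  FIRST(A)={b}  FIRST(B)={a,b}
[2]
  A via A→B A: +{a}
  FIRST(S)={a,b}  FIRST(A)={a,b}  FIRST(B)={a,b}
[3] — fixpoint
  FIRST(S)={a,b}  FIRST(A)={a,b}  FIRST(B)={a,b}

Compute FOLLOW by fixpoint:
seed FOLLOW(S) with $
round 1:
  A→B A: FOLLOW(B) ⊇ FIRST(A) = {a,b}; new: +{a,b}
  B→A: FOLLOW(A) ⊇ FOLLOW(B) ⊇ {a,b}; new: +{a,b}
  S→S a: FOLLOW(S) ⊇ FIRST(a) = {a}; new: +{a}
  S→a A: FOLLOW(A) ⊇ FOLLOW(S) ⊇ {$,a}; new: +{$}
  S→b B: FOLLOW(B) ⊇ FOLLOW(S) ⊇ {$,a}; new: +{$}
  FOLLOW(S)={$,a}  FOLLOW(A)={$,a,b}  FOLLOW(B)={$,a,b}
round 2: (stable)
  FOLLOW(S)={$,a}  FOLLOW(A)={$,a,b}  FOLLOW(B)={$,a,b}

FOLLOW(B) = ["$", "a", "b"]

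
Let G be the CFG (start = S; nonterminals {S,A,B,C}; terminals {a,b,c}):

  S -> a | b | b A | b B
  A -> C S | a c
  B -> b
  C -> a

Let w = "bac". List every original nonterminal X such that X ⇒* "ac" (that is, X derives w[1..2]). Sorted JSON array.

Convert to CNF:
  S -> T2 A | T2 B | a | b
  A -> C S | T0 T1
  B -> b
  C -> a
  T0 -> a
  T1 -> c
  T2 -> b

Fill CYK table bottom-up, restricted to cells inside w[1..2]:
  T[1,1] 'a' = {C,S,T0}  orig:{C,S}
  T[2,2] 'c' = {T1}  orig:{}
  T[1,2] 'ac' = {A}

Original NTs in T[1,2] deriving "ac": ["A"]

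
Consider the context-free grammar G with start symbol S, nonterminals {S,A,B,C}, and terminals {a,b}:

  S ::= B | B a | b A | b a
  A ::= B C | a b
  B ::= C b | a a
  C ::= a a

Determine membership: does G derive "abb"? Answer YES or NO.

Convert to CNF:
  S -> B T0 | C T1 | T0 T0 | T1 A | T1 T0
  A -> B C | T0 T1
  B -> C T1 | T0 T0
  C -> T0 T0
  T0 -> a
  T1 -> b

CYK table (by increasing span):
  T[0,0] 'a' = {T0}  orig:{}
  T[1,1] 'b' = {T1}  orig:{}
  T[2,2] 'b' = {T1}  orig:{}
  T[0,1] 'ab' = {A}
  T[1,2] 'bb' = ∅
  T[0,2] 'abb' = ∅

S ∉ T[0,2] ⇒ NO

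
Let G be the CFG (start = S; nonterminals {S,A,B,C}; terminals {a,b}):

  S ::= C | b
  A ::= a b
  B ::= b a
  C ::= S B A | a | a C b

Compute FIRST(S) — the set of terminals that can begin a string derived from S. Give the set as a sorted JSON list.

Compute FIRST by fixpoint:
pass 1:
  A via A→a b: +{a}
  B via B→b a: +{b}
  C via C→a: +{a}
  S via S→C: +{a}
  S via S→b: +{b}
  S: {a,b}  A: {a}  B: {b}  C: {a}
pass 2:
  C via C→S B A: +{b}
  S: {a,b}  A: {a}  B: {b}  C: {a,b}
pass 3: done
  S: {a,b}  A: {a}  B: {b}  C: {a,b}

FIRST(S) = ["a", "b"]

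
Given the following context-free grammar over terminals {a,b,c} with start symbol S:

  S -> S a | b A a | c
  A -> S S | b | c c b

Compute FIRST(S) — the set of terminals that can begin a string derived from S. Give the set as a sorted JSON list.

FIRST sets, iterate to fixpoint:
[1]
  A via A→b: +{b}
  A via A→c c b: +{c}
  S via S→b A a: +{b}
  S via S→c: +{c}
  S: {b,c}  A: {b,c}
[2] done
  S: {b,c}  A: {b,c}

FIRST(S) = ["b", "c"]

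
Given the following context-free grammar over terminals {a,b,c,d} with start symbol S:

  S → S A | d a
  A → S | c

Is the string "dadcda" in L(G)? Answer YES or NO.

CNF form of G:
  S -> S A | T0 T1
  A -> S A | T0 T1 | c
  T0 -> d
  T1 -> a

CYK fill:
  cell(0,0) d: {T0}  orig:{}
  cell(1,1) a: {T1}  orig:{}
  cell(2,2) d: {T0}  orig:{}
  cell(3,3) c: {A}
  cell(4,4) d: {T0}  orig:{}
  cell(5,5) a: {T1}  orig:{}
  cell(0,1) da: {A,S}
  cell(1,2) ad: ∅
  cell(2,3) dc: ∅
  cell(3,4) cd: ∅
  cell(4,5) da: {A,S}
  cell(0,2) dad: ∅
  cell(1,3) adc: ∅
  cell(2,4) dcd: ∅
  cell(3,5) cda: ∅
  cell(0,3) dadc: ∅
  cell(1,4) adcd: ∅
  cell(2,5) dcda: ∅
  cell(0,4) dadcd: ∅
  cell(1,5) adcda: ∅
  cell(0,5) dadcda: ∅

S ∉ T[0,5] ⇒ NO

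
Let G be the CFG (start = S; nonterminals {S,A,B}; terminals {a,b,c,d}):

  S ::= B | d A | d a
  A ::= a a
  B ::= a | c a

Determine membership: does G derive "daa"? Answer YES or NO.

Convert to CNF:
  S -> T1 T0 | T2 A | T2 T0 | a
  A -> T0 T0
  B -> T1 T0 | a
  T0 -> a
  T1 -> c
  T2 -> d

CYK table (by increasing span):
  [0..0]={T2}  "d"  orig:{}
  [1..1]={B,S,T0}  "a"  orig:{B,S}
  [2..2]={B,S,T0}  "a"  orig:{B,S}
  [0..1]={S}  "da"
  [1..2]={A}  "aa"
  [0..2]={S}  "daa"

S ∈ T[0,2] ⇒ YES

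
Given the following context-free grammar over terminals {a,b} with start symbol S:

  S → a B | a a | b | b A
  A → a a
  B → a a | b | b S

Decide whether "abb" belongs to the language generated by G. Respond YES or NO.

Convert to CNF:
  S -> T0 B | T0 T0 | T1 A | b
  A -> T0 T0
  B -> T0 T0 | T1 S | b
  T0 -> a
  T1 -> b

CYK fill:
  cell(0,0) a: {T0}  orig:{}
  cell(1,1) b: {B,S,T1}  orig:{B,S}
  cell(2,2) b: {B,S,T1}  orig:{B,S}
  cell(0,1) ab: {S}
  cell(1,2) bb: {B}
  cell(0,2) abb: {S}

S ∈ T[0,2] ⇒ YES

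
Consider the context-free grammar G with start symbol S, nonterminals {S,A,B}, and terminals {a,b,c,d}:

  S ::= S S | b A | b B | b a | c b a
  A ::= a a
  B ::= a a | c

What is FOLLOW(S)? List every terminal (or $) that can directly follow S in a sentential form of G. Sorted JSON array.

FIRST iteration:
round 1:
  A via A→a a: +{a}
  B via B→a a: +{a}
  B via B→c: +{c}
  S via S→b A: +{b}
  S via S→c b a: +{c}
  S: {b,c}  A: {a}  B: {a,c}
round 2: (stable)
  S: {b,c}  A: {a}  B: {a,c}

FOLLOW sets:
initialize: $ ∈ FOLLOW(S)
round 1:
  S→S S: FOLLOW(S) ⊇ FIRST(S) = {b,c}; new: +{b,c}
  S→b A: FOLLOW(A) ⊇ FOLLOW(S) ⊇ {$,b,c}; new: +{$,b,c}
  S→b B: FOLLOW(B) ⊇ FOLLOW(S) ⊇ {$,b,c}; new: +{$,b,c}
  FOLLOW[S]={$,b,c}  FOLLOW[A]={$,b,c}  FOLLOW[B]={$,b,c}
round 2: (no change)
  FOLLOW[S]={$,b,c}  FOLLOW[A]={$,b,c}  FOLLOW[B]={$,b,c}

FOLLOW(S) = ["$", "b", "c"]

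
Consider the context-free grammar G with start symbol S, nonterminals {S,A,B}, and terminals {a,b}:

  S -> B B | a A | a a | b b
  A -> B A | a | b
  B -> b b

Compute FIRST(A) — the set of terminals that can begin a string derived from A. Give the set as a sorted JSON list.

FIRST sets, iterate to fixpoint:
[1]
  A via A→a: +{a}
  A via A→b: +{b}
  B via B→b b: +{b}
  S via S→B B: +{b}
  S via S→a A: +{a}
  S: {a,b}  A: {a,b}  B: {b}
[2] (no change)
  S: {a,b}  A: {a,b}  B: {b}

FIRST(A) = ["a", "b"]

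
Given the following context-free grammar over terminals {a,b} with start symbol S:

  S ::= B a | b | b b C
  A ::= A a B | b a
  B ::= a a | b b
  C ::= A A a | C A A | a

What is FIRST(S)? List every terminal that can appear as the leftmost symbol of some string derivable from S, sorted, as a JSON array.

FIRST sets, iterate to fixpoint:
[1]
  A via A→b a: +{b}
  B via B→a a: +{a}
  B via B→b b: +{b}
  C via C→A A a: +{b}
  C via C→a: +{a}
  S via S→B a: +{a,b}
  S: {a,b}  A: {b}  B: {a,b}  C: {a,b}
[2] — fixpoint
  S: {a,b}  A: {b}  B: {a,b}  C: {a,b}

FIRST(S) = ["a", "b"]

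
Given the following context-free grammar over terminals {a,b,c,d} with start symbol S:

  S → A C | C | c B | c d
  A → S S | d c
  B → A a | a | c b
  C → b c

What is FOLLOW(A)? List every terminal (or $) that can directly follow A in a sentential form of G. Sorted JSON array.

FIRST sets, iterate to fixpoint:
round 1:
  A via A→d c: +{d}
  B via B→A a: +{d}
  B via B→a: +{a}
  B via B→c b: +{c}
  C via C→b c: +{b}
  S via S→A C: +{d}
  S via S→C: +{b}
  S via S→c B: +{c}
  FIRST[S]={b,c,d}  FIRST[A]={d}  FIRST[B]={a,c,d}  FIRST[C]={b}
round 2:
  A via A→S S: +{b,c}
  B via B→A a: +{b}
  FIRST[S]={b,c,d}  FIRST[A]={b,c,d}  FIRST[B]={a,b,c,d}  FIRST[C]={b}
round 3: (stable)
  FIRST[S]={b,c,d}  FIRST[A]={b,c,d}  FIRST[B]={a,b,c,d}  FIRST[C]={b}

FOLLOW iteration:
initialize: $ ∈ FOLLOW(S)
round 1:
  A→S S: FOLLOW(S) ⊇ FIRST(S) = {b,c,d}; new: +{b,c,d}
  B→A a: FOLLOW(A) ⊇ FIRST(a) = {a}; new: +{a}
  S→A C: FOLLOW(A) ⊇ FIRST(C) = {b}; new: +{b}
  S→A C: FOLLOW(C) ⊇ FOLLOW(S) ⊇ {$,b,c,d}; new: +{$,b,c,d}
  S→c B: FOLLOW(B) ⊇ FOLLOW(S) ⊇ {$,b,c,d}; new: +{$,b,c,d}
  FOLLOW(S)={$,b,c,d}  FOLLOW(A)={a,b}  FOLLOW(B)={$,b,c,d}  FOLLOW(C)={$,b,c,d}
round 2:
  A→S S: FOLLOW(S) ⊇ FOLLOW(A) ⊇ {a,b}; new: +{a}
  S→A C: FOLLOW(C) ⊇ FOLLOW(S) ⊇ {$,a,b,c,d}; new: +{a}
  S→c B: FOLLOW(B) ⊇ FOLLOW(S) ⊇ {$,a,b,c,d}; new: +{a}
  FOLLOW(S)={$,a,b,c,d}  FOLLOW(A)={a,b}  FOLLOW(B)={$,a,b,c,d}  FOLLOW(C)={$,a,b,c,d}
round 3: — fixpoint
  FOLLOW(S)={$,a,b,c,d}  FOLLOW(A)={a,b}  FOLLOW(B)={$,a,b,c,d}  FOLLOW(C)={$,a,b,c,d}

FOLLOW(A) = ["a", "b"]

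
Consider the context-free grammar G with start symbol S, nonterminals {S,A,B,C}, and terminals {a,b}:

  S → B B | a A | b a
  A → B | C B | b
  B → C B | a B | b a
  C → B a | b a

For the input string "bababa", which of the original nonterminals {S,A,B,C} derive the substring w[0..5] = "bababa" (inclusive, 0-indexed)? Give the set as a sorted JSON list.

CNF form of G:
  S -> B B | T0 A | T1 T0
  A -> C B | T0 B | T1 T0 | b
  B -> C B | T0 B | T1 T0
  C -> B T0 | T1 T0
  T0 -> a
  T1 -> b

CYK table (by increasing span) (cells [i..j] with 0 ≤ i ≤ j ≤ 5 only):
  [0..0]={A,T1}  "b"  orig:{A}
  [1..1]={T0}  "a"  orig:{}
  [2..2]={A,T1}  "b"  orig:{A}
  [3..3]={T0}  "a"  orig:{}
  [4..4]={A,T1}  "b"  orig:{A}
  [5..5]={T0}  "a"  orig:{}
  [0..1]={A,B,C,S}  "ba"
  [1..2]={S}  "ab"
  [2..3]={A,B,C,S}  "ba"
  [3..4]={S}  "ab"
  [4..5]={A,B,C,S}  "ba"
  [0..2]=∅  "bab"
  [1..3]={A,B,S}  "aba"
  [2..4]=∅  "bab"
  [3..5]={A,B,S}  "aba"
  [0..3]={A,B,S}  "baba"
  [1..4]=∅  "abab"
  [2..5]={A,B,S}  "baba"
  [0..4]=∅  "babab"
  [1..5]={A,B,S}  "ababa"
  [0..5]={A,B,S}  "bababa"

Original NTs in T[0,5] deriving "bababa": ["A", "B", "S"]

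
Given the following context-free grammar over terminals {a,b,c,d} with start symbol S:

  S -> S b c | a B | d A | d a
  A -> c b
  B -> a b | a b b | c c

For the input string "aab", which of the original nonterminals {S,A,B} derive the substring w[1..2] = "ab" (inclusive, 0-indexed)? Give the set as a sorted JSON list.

CNF form of G:
  S -> S X5 | T2 B | T3 A | T3 T2
  A -> T0 T1
  B -> T0 T0 | T2 T1 | T2 X4
  T0 -> c
  T1 -> b
  T2 -> a
  T3 -> d
  X4 -> T1 T1
  X5 -> T1 T0

CYK table (by increasing span) — only the sub-triangle for w[1..2]:
  cell(1,1) a: {T2}  orig:{}
  cell(2,2) b: {T1}  orig:{}
  cell(1,2) ab: {B}

Original NTs in T[1,2] deriving "ab": ["B"]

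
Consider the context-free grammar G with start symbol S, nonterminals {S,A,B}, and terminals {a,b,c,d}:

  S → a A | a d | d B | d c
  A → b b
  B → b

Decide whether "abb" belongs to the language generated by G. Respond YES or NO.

Convert to CNF:
  S -> T1 A | T1 T2 | T2 B | T2 T3
  A -> T0 T0
  B -> b
  T0 -> b
  T1 -> a
  T2 -> d
  T3 -> c

CYK table (by increasing span):
  T[0,0] 'a' = {T1}  orig:{}
  T[1,1] 'b' = {B,T0}  orig:{B}
  T[2,2] 'b' = {B,T0}  orig:{B}
  T[0,1] 'ab' = ∅
  T[1,2] 'bb' = {A}
  T[0,2] 'abb' = {S}

S ∈ T[0,2] ⇒ YES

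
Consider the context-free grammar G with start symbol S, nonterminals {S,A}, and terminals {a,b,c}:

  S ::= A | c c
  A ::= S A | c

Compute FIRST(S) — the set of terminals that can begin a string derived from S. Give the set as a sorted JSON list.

FIRST iteration:
pass 1:
  A via A→c: +{c}
  S via S→A: +{c}
  S: {c}  A: {c}
pass 2: (no change)
  S: {c}  A: {c}

FIRST(S) = ["c"]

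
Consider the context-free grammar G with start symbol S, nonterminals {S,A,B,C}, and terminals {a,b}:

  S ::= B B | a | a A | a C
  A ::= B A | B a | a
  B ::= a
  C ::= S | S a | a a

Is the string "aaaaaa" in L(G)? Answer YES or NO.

Convert to CNF:
  S -> B B | T0 A | T0 C | a
  A -> B A | B T0 | a
  B -> a
  C -> B B | S T0 | T0 A | T0 C | T0 T0 | a
  T0 -> a

CYK table (by increasing span):
  T[0,0] 'a' = {A,B,C,S,T0}  orig:{A,B,C,S}
  T[1,1] 'a' = {A,B,C,S,T0}  orig:{A,B,C,S}
  T[2,2] 'a' = {A,B,C,S,T0}  orig:{A,B,C,S}
  T[3,3] 'a' = {A,B,C,S,T0}  orig:{A,B,C,S}
  T[4,4] 'a' = {A,B,C,S,T0}  orig:{A,B,C,S}
  T[5,5] 'a' = {A,B,C,S,T0}  orig:{A,B,C,S}
  T[0,1] 'aa' = {A,C,S}
  T[1,2] 'aa' = {A,C,S}
  T[2,3] 'aa' = {A,C,S}
  T[3,4] 'aa' = {A,C,S}
  T[4,5] 'aa' = {A,C,S}
  T[0,2] 'aaa' = {A,C,S}
  T[1,3] 'aaa' = {A,C,S}
  T[2,4] 'aaa' = {A,C,S}
  T[3,5] 'aaa' = {A,C,S}
  T[0,3] 'aaaa' = {A,C,S}
  T[1,4] 'aaaa' = {A,C,S}
  T[2,5] 'aaaa' = {A,C,S}
  T[0,4] 'aaaaa' = {A,C,S}
  T[1,5] 'aaaaa' = {A,C,S}
  T[0,5] 'aaaaaa' = {A,C,S}

S ∈ T[0,5] ⇒ YES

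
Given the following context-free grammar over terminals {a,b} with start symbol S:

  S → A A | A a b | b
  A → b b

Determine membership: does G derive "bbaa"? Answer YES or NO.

CNF form of G:
  S -> A A | A X2 | b
  A -> T0 T0
  T0 -> b
  T1 -> a
  X2 -> T1 T0

CYK table (by increasing span):
  cell(0,0) b: {S,T0}  orig:{S}
  cell(1,1) b: {S,T0}  orig:{S}
  cell(2,2) a: {T1}  orig:{}
  cell(3,3) a: {T1}  orig:{}
  cell(0,1) bb: {A}
  cell(1,2) ba: ∅
  cell(2,3) aa: ∅
  cell(0,2) bba: ∅
  cell(1,3) baa: ∅
  cell(0,3) bbaa: ∅

S ∉ T[0,3] ⇒ NO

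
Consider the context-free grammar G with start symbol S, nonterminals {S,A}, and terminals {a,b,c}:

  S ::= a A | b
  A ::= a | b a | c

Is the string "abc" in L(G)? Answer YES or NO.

CNF form of G:
  S -> T1 A | b
  A -> T0 T1 | a | c
  T0 -> b
  T1 -> a

Fill CYK table bottom-up:
  cell(0,0) a: {A,T1}  orig:{A}
  cell(1,1) b: {S,T0}  orig:{S}
  cell(2,2) c: {A}
  cell(0,1) ab: ∅
  cell(1,2) bc: ∅
  cell(0,2) abc: ∅

S ∉ T[0,2] ⇒ NO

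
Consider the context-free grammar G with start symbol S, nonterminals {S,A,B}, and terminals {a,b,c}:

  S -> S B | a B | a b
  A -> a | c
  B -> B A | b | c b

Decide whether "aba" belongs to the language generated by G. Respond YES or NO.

CNF form of G:
  S -> S B | T2 B | T2 T1
  A -> a | c
  B -> B A | T0 T1 | b
  T0 -> c
  T1 -> b
  T2 -> a

CYK fill:
  [0..0]={A,T2}  "a"  orig:{A}
  [1..1]={B,T1}  "b"  orig:{B}
  [2..2]={A,T2}  "a"  orig:{A}
  [0..1]={S}  "ab"
  [1..2]={B}  "ba"
  [0..2]={S}  "aba"

S ∈ T[0,2] ⇒ YES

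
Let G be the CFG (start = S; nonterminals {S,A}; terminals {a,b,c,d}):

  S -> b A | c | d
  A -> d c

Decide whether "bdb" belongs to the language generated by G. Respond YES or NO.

Convert to CNF:
  S -> T2 A | c | d
  A -> T0 T1
  T0 -> d
  T1 -> c
  T2 -> b

CYK table (by increasing span):
  T[0,0] 'b' = {T2}  orig:{}
  T[1,1] 'd' = {S,T0}  orig:{S}
  T[2,2] 'b' = {T2}  orig:{}
  T[0,1] 'bd' = ∅
  T[1,2] 'db' = ∅
  T[0,2] 'bdb' = ∅

S ∉ T[0,2] ⇒ NO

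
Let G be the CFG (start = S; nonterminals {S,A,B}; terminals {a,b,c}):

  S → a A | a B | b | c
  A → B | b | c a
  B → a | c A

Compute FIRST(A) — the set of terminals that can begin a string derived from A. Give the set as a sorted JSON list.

Compute FIRST by fixpoint:
pass 1:
  A via A→b: +{b}
  A via A→c a: +{c}
  B via B→a: +{a}
  B via B→c A: +{c}
  S via S→a A: +{a}
  S via S→b: +{b}
  S via S→c: +{c}
  FIRST[S]={a,b,c}  FIRST[A]={b,c}  FIRST[B]={a,c}
pass 2:
  A via A→B: +{a}
  FIRST[S]={a,b,c}  FIRST[A]={a,b,c}  FIRST[B]={a,c}
pass 3: — fixpoint
  FIRST[S]={a,b,c}  FIRST[A]={a,b,c}  FIRST[B]={a,c}

FIRST(A) = ["a", "b", "c"]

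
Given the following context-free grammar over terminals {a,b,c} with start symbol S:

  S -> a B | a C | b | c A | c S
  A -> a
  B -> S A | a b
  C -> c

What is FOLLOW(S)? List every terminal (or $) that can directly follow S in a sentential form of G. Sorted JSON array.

FIRST iteration:
pass 1:
  A via A→a: +{a}
  B via B→a b: +{a}
  C via C→c: +{c}
  S via S→a B: +{a}
  S via S→b: +{b}
  S via S→c A: +{c}
  FIRST[S]={a,b,c}  FIRST[A]={a}  FIRST[B]={a}  FIRST[C]={c}
pass 2:
  B via B→S A: +{b,c}
  FIRST[S]={a,b,c}  FIRST[A]={a}  FIRST[B]={a,b,c}  FIRST[C]={c}
pass 3: done
  FIRST[S]={a,b,c}  FIRST[A]={a}  FIRST[B]={a,b,c}  FIRST[C]={c}

Compute FOLLOW by fixpoint:
seed FOLLOW(S) with $
[1]
  B→S A: FOLLOW(S) ⊇ FIRST(A) = {a}; new: +{a}
  S→a B: FOLLOW(B) ⊇ FOLLOW(S) ⊇ {$,a}; new: +{$,a}
  S→a C: FOLLOW(C) ⊇ FOLLOW(S) ⊇ {$,a}; new: +{$,a}
  S→c A: FOLLOW(A) ⊇ FOLLOW(S) ⊇ {$,a}; new: +{$,a}
  FOLLOW(S)={$,a}  FOLLOW(A)={$,a}  FOLLOW(B)={$,a}  FOLLOW(C)={$,a}
[2] (no change)
  FOLLOW(S)={$,a}  FOLLOW(A)={$,a}  FOLLOW(B)={$,a}  FOLLOW(C)={$,a}

FOLLOW(S) = ["$", "a"]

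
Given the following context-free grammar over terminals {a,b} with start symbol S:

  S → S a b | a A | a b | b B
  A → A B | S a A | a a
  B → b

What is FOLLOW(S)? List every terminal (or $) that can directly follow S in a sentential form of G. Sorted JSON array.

FIRST sets, iterate to fixpoint:
round 1:
  A via A→a a: +{a}
  B via B→b: +{b}
  S via S→a A: +{a}
  S via S→b B: +{b}
  S: {a,b}  A: {a}  B: {b}
round 2:
  A via A→S a A: +{b}
  S: {a,b}  A: {a,b}  B: {b}
round 3: (no change)
  S: {a,b}  A: {a,b}  B: {b}

FOLLOW sets:
initialize: $ ∈ FOLLOW(S)
[1]
  A→A B: FOLLOW(A) ⊇ FIRST(B) = {b}; new: +{b}
  A→A B: FOLLOW(B) ⊇ FOLLOW(A) ⊇ {b}; new: +{b}
  A→S a A: FOLLOW(S) ⊇ FIRST(a) = {a}; new: +{a}
  S→a A: FOLLOW(A) ⊇ FOLLOW(S) ⊇ {$,a}; new: +{$,a}
  S→b B: FOLLOW(B) ⊇ FOLLOW(S) ⊇ {$,a}; new: +{$,a}
  S: {$,a}  A: {$,a,b}  B: {$,a,b}
[2] — fixpoint
  S: {$,a}  A: {$,a,b}  B: {$,a,b}

FOLLOW(S) = ["$", "a"]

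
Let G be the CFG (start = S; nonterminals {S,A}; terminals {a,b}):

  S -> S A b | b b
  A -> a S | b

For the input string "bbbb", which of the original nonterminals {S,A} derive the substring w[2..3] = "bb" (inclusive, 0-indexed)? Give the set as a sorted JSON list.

CNF form of G:
  S -> S X2 | T1 T1
  A -> T0 S | b
  T0 -> a
  T1 -> b
  X2 -> A T1

CYK fill — only the sub-triangle for w[2..3]:
  cell(2,2) b: {A,T1}  orig:{A}
  cell(3,3) b: {A,T1}  orig:{A}
  cell(2,3) bb: {S,X2}  orig:{S}

Original NTs in T[2,3] deriving "bb": ["S"]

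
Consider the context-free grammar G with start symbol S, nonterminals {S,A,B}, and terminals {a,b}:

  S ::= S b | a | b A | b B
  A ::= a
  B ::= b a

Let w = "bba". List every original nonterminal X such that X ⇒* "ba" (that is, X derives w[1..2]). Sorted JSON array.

Convert to CNF:
  S -> S T0 | T0 A | T0 B | a
  A -> a
  B -> T0 T1
  T0 -> b
  T1 -> a

CYK table (by increasing span) — only the sub-triangle for w[1..2]:
  T[1,1] 'b' = {T0}  orig:{}
  T[2,2] 'a' = {A,S,T1}  orig:{A,S}
  T[1,2] 'ba' = {B,S}

Original NTs in T[1,2] deriving "ba": ["B", "S"]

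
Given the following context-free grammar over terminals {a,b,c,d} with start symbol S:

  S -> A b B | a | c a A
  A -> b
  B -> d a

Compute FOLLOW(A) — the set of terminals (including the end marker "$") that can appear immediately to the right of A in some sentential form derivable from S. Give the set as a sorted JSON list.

Compute FIRST by fixpoint:
iter 1:
  A via A→b: +{b}
  B via B→d a: +{d}
  S via S→A b B: +{b}
  S via S→a: +{a}
  S via S→c a A: +{c}
  FIRST[S]={a,b,c}  FIRST[A]={b}  FIRST[B]={d}
iter 2: (stable)
  FIRST[S]={a,b,c}  FIRST[A]={b}  FIRST[B]={d}

FOLLOW sets:
seed FOLLOW(S) with $
iter 1:
  S→A b B: FOLLOW(A) ⊇ FIRST(b) = {b}; new: +{b}
  S→A b B: FOLLOW(B) ⊇ FOLLOW(S) ⊇ {$}; new: +{$}
  S→c a A: FOLLOW(A) ⊇ FOLLOW(S) ⊇ {$}; new: +{$}
  FOLLOW(S)={$}  FOLLOW(A)={$,b}  FOLLOW(B)={$}
iter 2: (stable)
  FOLLOW(S)={$}  FOLLOW(A)={$,b}  FOLLOW(B)={$}

FOLLOW(A) = ["$", "b"]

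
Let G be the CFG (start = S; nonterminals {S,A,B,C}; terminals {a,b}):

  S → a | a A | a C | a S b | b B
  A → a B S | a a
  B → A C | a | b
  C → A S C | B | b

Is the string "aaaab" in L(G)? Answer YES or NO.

CNF form of G:
  S -> T0 A | T0 C | T0 X4 | T1 B | a
  A -> T0 T0 | T0 X2
  B -> A C | a | b
  C -> A C | A X3 | a | b
  T0 -> a
  T1 -> b
  X2 -> B S
  X3 -> S C
  X4 -> S T1

Fill CYK table bottom-up:
  T[0,0] 'a' = {B,C,S,T0}  orig:{B,C,S}
  T[1,1] 'a' = {B,C,S,T0}  orig:{B,C,S}
  T[2,2] 'a' = {B,C,S,T0}  orig:{B,C,S}
  T[3,3] 'a' = {B,C,S,T0}  orig:{B,C,S}
  T[4,4] 'b' = {B,C,T1}  orig:{B,C}
  T[0,1] 'aa' = {A,S,X2,X3}  orig:{A,S}
  T[1,2] 'aa' = {A,S,X2,X3}  orig:{A,S}
  T[2,3] 'aa' = {A,S,X2,X3}  orig:{A,S}
  T[3,4] 'ab' = {S,X3,X4}  orig:{S}
  T[0,2] 'aaa' = {A,B,C,S,X2,X3}  orig:{A,B,C,S}
  T[1,3] 'aaa' = {A,B,C,S,X2,X3}  orig:{A,B,C,S}
  T[2,4] 'aab' = {B,C,S,X2,X3,X4}  orig:{B,C,S}
  T[0,3] 'aaaa' = {A,B,C,S,X2,X3}  orig:{A,B,C,S}
  T[1,4] 'aaab' = {A,B,C,S,X2,X3,X4}  orig:{A,B,C,S}
  T[0,4] 'aaaab' = {A,B,C,S,X2,X3,X4}  orig:{A,B,C,S}

S ∈ T[0,4] ⇒ YES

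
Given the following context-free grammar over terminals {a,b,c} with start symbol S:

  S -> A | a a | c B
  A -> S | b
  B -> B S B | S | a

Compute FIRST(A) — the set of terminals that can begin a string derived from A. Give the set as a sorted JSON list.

Compute FIRST by fixpoint:
pass 1:
  A via A→b: +{b}
  B via B→a: +{a}
  S via S→A: +{b}
  S via S→a a: +{a}
  S via S→c B: +{c}
  FIRST[S]={a,b,c}  FIRST[A]={b}  FIRST[B]={a}
pass 2:
  A via A→S: +{a,c}
  B via B→S: +{b,c}
  FIRST[S]={a,b,c}  FIRST[A]={a,b,c}  FIRST[B]={a,b,c}
pass 3: done
  FIRST[S]={a,b,c}  FIRST[A]={a,b,c}  FIRST[B]={a,b,c}

FIRST(A) = ["a", "b", "c"]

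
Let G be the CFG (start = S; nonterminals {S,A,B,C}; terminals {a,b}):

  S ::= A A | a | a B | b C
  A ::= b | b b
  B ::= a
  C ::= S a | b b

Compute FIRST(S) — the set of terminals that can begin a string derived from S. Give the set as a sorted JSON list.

Compute FIRST by fixpoint:
iter 1:
  A via A→b: +{b}
  B via B→a: +{a}
  C via C→b b: +{b}
  S via S→A A: +{b}
  S via S→a: +{a}
  FIRST(S)={a,b}  FIRST(A)={b}  FIRST(B)={a}  FIRST(C)={b}
iter 2:
  C via C→S a: +{a}
  FIRST(S)={a,b}  FIRST(A)={b}  FIRST(B)={a}  FIRST(C)={a,b}
iter 3: — fixpoint
  FIRST(S)={a,b}  FIRST(A)={b}  FIRST(B)={a}  FIRST(C)={a,b}

FIRST(S) = ["a", "b"]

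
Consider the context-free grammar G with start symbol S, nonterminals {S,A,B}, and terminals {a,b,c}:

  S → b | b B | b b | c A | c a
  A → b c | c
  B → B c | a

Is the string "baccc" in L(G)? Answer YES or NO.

CNF form of G:
  S -> T0 B | T0 T0 | T1 A | T1 T2 | b
  A -> T0 T1 | c
  B -> B T1 | a
  T0 -> b
  T1 -> c
  T2 -> a

Fill CYK table bottom-up:
  [0..0]={S,T0}  "b"  orig:{S}
  [1..1]={B,T2}  "a"  orig:{B}
  [2..2]={A,T1}  "c"  orig:{A}
  [3..3]={A,T1}  "c"  orig:{A}
  [4..4]={A,T1}  "c"  orig:{A}
  [0..1]={S}  "ba"
  [1..2]={B}  "ac"
  [2..3]={S}  "cc"
  [3..4]={S}  "cc"
  [0..2]={S}  "bac"
  [1..3]={B}  "acc"
  [2..4]=∅  "ccc"
  [0..3]={S}  "bacc"
  [1..4]={B}  "accc"
  [0..4]={S}  "baccc"

S ∈ T[0,4] ⇒ YES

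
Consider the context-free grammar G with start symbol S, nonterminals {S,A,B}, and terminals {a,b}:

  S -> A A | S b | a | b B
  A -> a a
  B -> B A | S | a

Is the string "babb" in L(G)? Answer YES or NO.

CNF form of G:
  S -> A A | S T1 | T1 B | a
  A -> T0 T0
  B -> A A | B A | S T1 | T1 B | a
  T0 -> a
  T1 -> b

Fill CYK table bottom-up:
  T[0,0] 'b' = {T1}  orig:{}
  T[1,1] 'a' = {B,S,T0}  orig:{B,S}
  T[2,2] 'b' = {T1}  orig:{}
  T[3,3] 'b' = {T1}  orig:{}
  T[0,1] 'ba' = {B,S}
  T[1,2] 'ab' = {B,S}
  T[2,3] 'bb' = ∅
  T[0,2] 'bab' = {B,S}
  T[1,3] 'abb' = {B,S}
  T[0,3] 'babb' = {B,S}

S ∈ T[0,3] ⇒ YES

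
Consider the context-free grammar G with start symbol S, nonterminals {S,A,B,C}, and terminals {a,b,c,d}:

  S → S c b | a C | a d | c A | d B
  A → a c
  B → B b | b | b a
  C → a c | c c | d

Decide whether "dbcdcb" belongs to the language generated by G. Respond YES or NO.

Convert to CNF:
  S -> S X4 | T0 C | T0 T3 | T1 A | T3 B
  A -> T0 T1
  B -> B T2 | T2 T0 | b
  C -> T0 T1 | T1 T1 | d
  T0 -> a
  T1 -> c
  T2 -> b
  T3 -> d
  X4 -> T1 T2

CYK table (by increasing span):
  [0..0]={C,T3}  "d"  orig:{C}
  [1..1]={B,T2}  "b"  orig:{B}
  [2..2]={T1}  "c"  orig:{}
  [3..3]={C,T3}  "d"  orig:{C}
  [4..4]={T1}  "c"  orig:{}
  [5..5]={B,T2}  "b"  orig:{B}
  [0..1]={S}  "db"
  [1..2]=∅  "bc"
  [2..3]=∅  "cd"
  [3..4]=∅  "dc"
  [4..5]={X4}  "cb"  orig:{}
  [0..2]=∅  "dbc"
  [1..3]=∅  "bcd"
  [2..4]=∅  "cdc"
  [3..5]=∅  "dcb"
  [0..3]=∅  "dbcd"
  [1..4]=∅  "bcdc"
  [2..5]=∅  "cdcb"
  [0..4]=∅  "dbcdc"
  [1..5]=∅  "bcdcb"
  [0..5]=∅  "dbcdcb"

S ∉ T[0,5] ⇒ NO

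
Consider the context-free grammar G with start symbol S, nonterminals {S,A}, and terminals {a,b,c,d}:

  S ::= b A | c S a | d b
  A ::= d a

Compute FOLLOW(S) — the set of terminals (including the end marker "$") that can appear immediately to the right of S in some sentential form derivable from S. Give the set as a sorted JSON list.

FIRST sets, iterate to fixpoint:
[1]
  A via A→d a: +{d}
  S via S→b A: +{b}
  S via S→c S a: +{c}
  S via S→d b: +{d}
  FIRST(S)={b,c,d}  FIRST(A)={d}
[2] — fixpoint
  FIRST(S)={b,c,d}  FIRST(A)={d}

Compute FOLLOW by fixpoint:
initialize: $ ∈ FOLLOW(S)
[1]
  S→b A: FOLLOW(A) ⊇ FOLLOW(S) ⊇ {$}; new: +{$}
  S→c S a: FOLLOW(S) ⊇ FIRST(a) = {a}; new: +{a}
  S: {$,a}  A: {$}
[2]
  S→b A: FOLLOW(A) ⊇ FOLLOW(S) ⊇ {$,a}; new: +{a}
  S: {$,a}  A: {$,a}
[3] done
  S: {$,a}  A: {$,a}

FOLLOW(S) = ["$", "a"]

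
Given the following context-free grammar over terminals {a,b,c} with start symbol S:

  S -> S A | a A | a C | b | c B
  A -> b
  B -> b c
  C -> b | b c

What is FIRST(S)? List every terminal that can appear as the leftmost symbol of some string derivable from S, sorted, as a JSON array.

Compute FIRST by fixpoint:
round 1:
  A via A→b: +{b}
  B via B→b c: +{b}
  C via C→b: +{b}
  S via S→a A: +{a}
  S via S→b: +{b}
  S via S→c B: +{c}
  S: {a,b,c}  A: {b}  B: {b}  C: {b}
round 2: done
  S: {a,b,c}  A: {b}  B: {b}  C: {b}

FIRST(S) = ["a", "b", "c"]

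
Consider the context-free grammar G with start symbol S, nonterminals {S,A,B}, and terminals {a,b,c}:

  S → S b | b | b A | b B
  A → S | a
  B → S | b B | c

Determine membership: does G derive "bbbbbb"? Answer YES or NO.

Convert to CNF:
  S -> S T0 | T0 A | T0 B | b
  A -> S T0 | T0 A | T0 B | a | b
  B -> S T0 | T0 A | T0 B | b | c
  T0 -> b

Fill CYK table bottom-up:
  cell(0,0) b: {A,B,S,T0}  orig:{A,B,S}
  cell(1,1) b: {A,B,S,T0}  orig:{A,B,S}
  cell(2,2) b: {A,B,S,T0}  orig:{A,B,S}
  cell(3,3) b: {A,B,S,T0}  orig:{A,B,S}
  cell(4,4) b: {A,B,S,T0}  orig:{A,B,S}
  cell(5,5) b: {A,B,S,T0}  orig:{A,B,S}
  cell(0,1) bb: {A,B,S}
  cell(1,2) bb: {A,B,S}
  cell(2,3) bb: {A,B,S}
  cell(3,4) bb: {A,B,S}
  cell(4,5) bb: {A,B,S}
  cell(0,2) bbb: {A,B,S}
  cell(1,3) bbb: {A,B,S}
  cell(2,4) bbb: {A,B,S}
  cell(3,5) bbb: {A,B,S}
  cell(0,3) bbbb: {A,B,S}
  cell(1,4) bbbb: {A,B,S}
  cell(2,5) bbbb: {A,B,S}
  cell(0,4) bbbbb: {A,B,S}
  cell(1,5) bbbbb: {A,B,S}
  cell(0,5) bbbbbb: {A,B,S}

S ∈ T[0,5] ⇒ YES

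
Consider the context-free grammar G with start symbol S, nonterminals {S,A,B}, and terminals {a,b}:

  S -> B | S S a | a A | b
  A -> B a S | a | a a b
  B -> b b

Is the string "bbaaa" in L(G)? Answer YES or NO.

CNF form of G:
  S -> S X4 | T0 A | T1 T1 | b
  A -> B X2 | T0 X3 | a
  B -> T1 T1
  T0 -> a
  T1 -> b
  X2 -> T0 S
  X3 -> T0 T1
  X4 -> S T0

Fill CYK table bottom-up:
  T[0,0] 'b' = {S,T1}  orig:{S}
  T[1,1] 'b' = {S,T1}  orig:{S}
  T[2,2] 'a' = {A,T0}  orig:{A}
  T[3,3] 'a' = {A,T0}  orig:{A}
  T[4,4] 'a' = {A,T0}  orig:{A}
  T[0,1] 'bb' = {B,S}
  T[1,2] 'ba' = {X4}  orig:{}
  T[2,3] 'aa' = {S}
  T[3,4] 'aa' = {S}
  T[0,2] 'bba' = {S,X4}  orig:{S}
  T[1,3] 'baa' = ∅
  T[2,4] 'aaa' = {X2,X4}  orig:{}
  T[0,3] 'bbaa' = {X4}  orig:{}
  T[1,4] 'baaa' = {S}
  T[0,4] 'bbaaa' = {A,S}

S ∈ T[0,4] ⇒ YES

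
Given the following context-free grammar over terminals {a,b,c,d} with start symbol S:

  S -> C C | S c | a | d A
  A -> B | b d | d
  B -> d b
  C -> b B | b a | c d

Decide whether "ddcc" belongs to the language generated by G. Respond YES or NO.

CNF form of G:
  S -> C C | S T3 | T1 A | a
  A -> T0 T1 | T1 T0 | d
  B -> T1 T0
  C -> T0 B | T0 T2 | T3 T1
  T0 -> b
  T1 -> d
  T2 -> a
  T3 -> c

CYK table (by increasing span):
  T[0,0] 'd' = {A,T1}  orig:{A}
  T[1,1] 'd' = {A,T1}  orig:{A}
  T[2,2] 'c' = {T3}  orig:{}
  T[3,3] 'c' = {T3}  orig:{}
  T[0,1] 'dd' = {S}
  T[1,2] 'dc' = ∅
  T[2,3] 'cc' = ∅
  T[0,2] 'ddc' = {S}
  T[1,3] 'dcc' = ∅
  T[0,3] 'ddcc' = {S}

S ∈ T[0,3] ⇒ YES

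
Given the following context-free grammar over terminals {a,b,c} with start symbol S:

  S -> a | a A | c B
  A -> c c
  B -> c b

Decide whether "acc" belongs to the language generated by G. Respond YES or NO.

CNF form of G:
  S -> T0 B | T2 A | a
  A -> T0 T0
  B -> T0 T1
  T0 -> c
  T1 -> b
  T2 -> a

CYK table (by increasing span):
  T[0,0] 'a' = {S,T2}  orig:{S}
  T[1,1] 'c' = {T0}  orig:{}
  T[2,2] 'c' = {T0}  orig:{}
  T[0,1] 'ac' = ∅
  T[1,2] 'cc' = {A}
  T[0,2] 'acc' = {S}

S ∈ T[0,2] ⇒ YES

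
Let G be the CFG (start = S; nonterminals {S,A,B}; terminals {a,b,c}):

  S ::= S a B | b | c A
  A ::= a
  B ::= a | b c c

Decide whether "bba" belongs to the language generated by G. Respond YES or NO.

CNF form of G:
  S -> S X4 | T1 A | b
  A -> a
  B -> T0 X3 | a
  T0 -> b
  T1 -> c
  T2 -> a
  X3 -> T1 T1
  X4 -> T2 B

CYK fill:
  [0..0]={S,T0}  "b"  orig:{S}
  [1..1]={S,T0}  "b"  orig:{S}
  [2..2]={A,B,T2}  "a"  orig:{A,B}
  [0..1]=∅  "bb"
  [1..2]=∅  "ba"
  [0..2]=∅  "bba"

S ∉ T[0,2] ⇒ NO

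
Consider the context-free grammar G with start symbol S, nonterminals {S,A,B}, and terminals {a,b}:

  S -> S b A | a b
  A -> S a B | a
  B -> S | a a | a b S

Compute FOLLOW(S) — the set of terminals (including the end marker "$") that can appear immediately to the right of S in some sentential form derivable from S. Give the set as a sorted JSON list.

Compute FIRST by fixpoint:
[1]
  A via A→a: +{a}
  B via B→a a: +{a}
  S via S→a b: +{a}
  FIRST[S]={a}  FIRST[A]={a}  FIRST[B]={a}
[2] — fixpoint
  FIRST[S]={a}  FIRST[A]={a}  FIRST[B]={a}

Compute FOLLOW by fixpoint:
initialize: $ ∈ FOLLOW(S)
pass 1:
  A→S a B: FOLLOW(S) ⊇ FIRST(a) = {a}; new: +{a}
  S→S b A: FOLLOW(S) ⊇ FIRST(b) = {b}; new: +{b}
  S→S b A: FOLLOW(A) ⊇ FOLLOW(S) ⊇ {$,a,b}; new: +{$,a,b}
  FOLLOW[S]={$,a,b}  FOLLOW[A]={$,a,b}  FOLLOW[B]={}
pass 2:
  A→S a B: FOLLOW(B) ⊇ FOLLOW(A) ⊇ {$,a,b}; new: +{$,a,b}
  FOLLOW[S]={$,a,b}  FOLLOW[A]={$,a,b}  FOLLOW[B]={$,a,b}
pass 3: — fixpoint
  FOLLOW[S]={$,a,b}  FOLLOW[A]={$,a,b}  FOLLOW[B]={$,a,b}

FOLLOW(S) = ["$", "a", "b"]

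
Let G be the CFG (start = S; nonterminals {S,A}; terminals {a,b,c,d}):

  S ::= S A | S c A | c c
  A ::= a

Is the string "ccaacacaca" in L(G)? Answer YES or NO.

Convert to CNF:
  S -> S A | S X1 | T0 T0
  A -> a
  T0 -> c
  X1 -> T0 A

Fill CYK table bottom-up:
  [0..0]={T0}  "c"  orig:{}
  [1..1]={T0}  "c"  orig:{}
  [2..2]={A}  "a"
  [3..3]={A}  "a"
  [4..4]={T0}  "c"  orig:{}
  [5..5]={A}  "a"
  [6..6]={T0}  "c"  orig:{}
  [7..7]={A}  "a"
  [8..8]={T0}  "c"  orig:{}
  [9..9]={A}  "a"
  [0..1]={S}  "cc"
  [1..2]={X1}  "ca"  orig:{}
  [2..3]=∅  "aa"
  [3..4]=∅  "ac"
  [4..5]={X1}  "ca"  orig:{}
  [5..6]=∅  "ac"
  [6..7]={X1}  "ca"  orig:{}
  [7..8]=∅  "ac"
  [8..9]={X1}  "ca"  orig:{}
  [0..2]={S}  "cca"
  [1..3]=∅  "caa"
  [2..4]=∅  "aac"
  [3..5]=∅  "aca"
  [4..6]=∅  "cac"
  [5..7]=∅  "aca"
  [6..8]=∅  "cac"
  [7..9]=∅  "aca"
  [0..3]={S}  "ccaa"
  [1..4]=∅  "caac"
  [2..5]=∅  "aaca"
  [3..6]=∅  "acac"
  [4..7]=∅  "caca"
  [5..8]=∅  "acac"
  [6..9]=∅  "caca"
  [0..4]=∅  "ccaac"
  [1..5]=∅  "caaca"
  [2..6]=∅  "aacac"
  [3..7]=∅  "acaca"
  [4..8]=∅  "cacac"
  [5..9]=∅  "acaca"
  [0..5]={S}  "ccaaca"
  [1..6]=∅  "caacac"
  [2..7]=∅  "aacaca"
  [3..8]=∅  "acacac"
  [4..9]=∅  "cacaca"
  [0..6]=∅  "ccaacac"
  [1..7]=∅  "caacaca"
  [2..8]=∅  "aacacac"
  [3..9]=∅  "acacaca"
  [0..7]={S}  "ccaacaca"
  [1..8]=∅  "caacacac"
  [2..9]=∅  "aacacaca"
  [0..8]=∅  "ccaacacac"
  [1..9]=∅  "caacacaca"
  [0..9]={S}  "ccaacacaca"

S ∈ T[0,9] ⇒ YES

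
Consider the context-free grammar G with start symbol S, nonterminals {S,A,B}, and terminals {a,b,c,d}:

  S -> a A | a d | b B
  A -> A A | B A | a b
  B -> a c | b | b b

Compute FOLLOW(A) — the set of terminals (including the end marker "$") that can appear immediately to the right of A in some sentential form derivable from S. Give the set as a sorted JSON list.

Compute FIRST by fixpoint:
pass 1:
  A via A→a b: +{a}
  B via B→a c: +{a}
  B via B→b: +{b}
  S via S→a A: +{a}
  S via S→b B: +{b}
  FIRST(S)={a,b}  FIRST(A)={a}  FIRST(B)={a,b}
pass 2:
  A via A→B A: +{b}
  FIRST(S)={a,b}  FIRST(A)={a,b}  FIRST(B)={a,b}
pass 3: (no change)
  FIRST(S)={a,b}  FIRST(A)={a,b}  FIRST(B)={a,b}

FOLLOW sets:
seed FOLLOW(S) with $
[1]
  A→A A: FOLLOW(A) ⊇ FIRST(A) = {a,b}; new: +{a,b}
  A→B A: FOLLOW(B) ⊇ FIRST(A) = {a,b}; new: +{a,b}
  S→a A: FOLLOW(A) ⊇ FOLLOW(S) ⊇ {$}; new: +{$}
  S→b B: FOLLOW(B) ⊇ FOLLOW(S) ⊇ {$}; new: +{$}
  S: {$}  A: {$,a,b}  B: {$,a,b}
[2] — fixpoint
  S: {$}  A: {$,a,b}  B: {$,a,b}

FOLLOW(A) = ["$", "a", "b"]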